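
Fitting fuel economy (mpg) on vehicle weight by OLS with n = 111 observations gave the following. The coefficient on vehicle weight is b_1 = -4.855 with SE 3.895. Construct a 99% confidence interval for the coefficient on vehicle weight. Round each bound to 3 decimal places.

df = n − 2 = 111 − 2 = 109.
t* = t_{0.005, 109} = 2.621688.
Margin = t* × SE = 2.621688 × 3.895 = 10.21148.
CI: -4.855 ± 10.21148 → (-15.066, 5.356).
With 99% confidence, each one-unit increase in vehicle weight is associated with a change of between -15.066 and 5.356 mpg in fuel economy.

(-15.066, 5.356)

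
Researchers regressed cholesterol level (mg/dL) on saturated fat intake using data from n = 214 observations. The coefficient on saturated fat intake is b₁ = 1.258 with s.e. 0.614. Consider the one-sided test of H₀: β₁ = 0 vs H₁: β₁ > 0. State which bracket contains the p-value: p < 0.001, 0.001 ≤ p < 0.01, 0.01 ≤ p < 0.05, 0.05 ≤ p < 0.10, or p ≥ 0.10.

t = 1.258 / 0.614 = 2.049.
df = n − 2 = 214 − 2 = 212.
One-sided p = P(T_{212} > t) ≈ 0.0209.
So 0.01 ≤ p < 0.05.

0.01 ≤ p < 0.05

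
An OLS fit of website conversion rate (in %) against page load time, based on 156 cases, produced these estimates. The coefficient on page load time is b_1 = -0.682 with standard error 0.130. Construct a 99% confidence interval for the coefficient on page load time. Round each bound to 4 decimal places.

(-1.0211, -0.3429)

df = n − 2 = 156 − 2 = 154.
t* = t_{0.005, 154} = 2.608131.
Margin = t* × SE = 2.608131 × 0.130 = 0.339057.
CI: -0.682 ± 0.339057 → (-1.0211, -0.3429).
With 99% confidence, each one-unit increase in page load time is associated with a change of between -1.0211 and -0.3429 % in website conversion rate.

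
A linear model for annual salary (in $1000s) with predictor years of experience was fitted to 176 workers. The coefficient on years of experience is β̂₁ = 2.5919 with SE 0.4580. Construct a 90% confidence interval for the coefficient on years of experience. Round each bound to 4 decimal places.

(1.8345, 3.3493)

df = n − 2 = 176 − 2 = 174.
t* = t_{0.05, 174} = 1.653658.
Margin = t* × SE = 1.653658 × 0.4580 = 0.757375.
CI: 2.5919 ± 0.757375 → (1.8345, 3.3493).
With 90% confidence, each one-unit increase in years of experience is associated with a change of between 1.8345 and 3.3493 $1000s in annual salary.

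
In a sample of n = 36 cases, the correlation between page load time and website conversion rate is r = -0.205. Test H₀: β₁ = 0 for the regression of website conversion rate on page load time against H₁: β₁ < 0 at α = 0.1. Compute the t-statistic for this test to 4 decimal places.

t = -1.2213

t = r·√(n − 2)/√(1 − r²) = -0.205·√34/√0.957975 = -1.2213.
df = n − 2 = 34.
One-sided p ≈ 0.1152, which is ≥ 0.1, so fail to reject H₀.
The data do not give significant evidence of a linear association between page load time and website conversion rate.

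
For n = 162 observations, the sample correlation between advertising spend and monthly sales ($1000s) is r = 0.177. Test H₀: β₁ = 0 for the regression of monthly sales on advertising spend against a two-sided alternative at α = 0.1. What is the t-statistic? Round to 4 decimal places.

t = r·√(n − 2)/√(1 − r²) = 0.177·√160/√0.968671 = 2.2748.
df = n − 2 = 160.
Two-sided p ≈ 0.0242, which is < 0.1, so reject H₀.
There is evidence of a linear association between advertising spend and monthly sales.

t = 2.2748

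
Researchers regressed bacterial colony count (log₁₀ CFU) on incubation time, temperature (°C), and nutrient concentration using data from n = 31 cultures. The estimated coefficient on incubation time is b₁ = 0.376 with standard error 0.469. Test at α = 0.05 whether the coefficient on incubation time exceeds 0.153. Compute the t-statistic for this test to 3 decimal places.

t = 0.475

H₀: β₁ = 0.153 vs H₁: β₁ > 0.153.
t = (b₁ − β₁⁰)/SE = (0.376 − 0.153) / 0.469 = 0.475.
df = n − k − 1 = 31 − 3 − 1 = 27.
One-sided p ≈ 0.3191, which is ≥ 0.05, so fail to reject H₀.
The data do not give significant evidence that the true slope on incubation time exceeds 0.153 log₁₀ CFU per unit, holding the other predictors fixed.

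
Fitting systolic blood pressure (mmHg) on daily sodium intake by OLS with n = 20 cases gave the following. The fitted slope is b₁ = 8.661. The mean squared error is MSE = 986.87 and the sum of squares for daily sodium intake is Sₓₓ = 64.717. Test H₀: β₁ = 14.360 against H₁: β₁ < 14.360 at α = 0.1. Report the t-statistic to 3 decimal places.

SE(b₁) = √(MSE/Sₓₓ) = √(986.87/64.717) = 3.905.
t = (8.661 − 14.360) / 3.905 = -1.459.
df = n − 2 = 18.
One-sided p ≈ 0.0808, which is < 0.1, so reject H₀.
There is evidence that the true slope on daily sodium intake is below 14.360 mmHg per unit.

t = -1.459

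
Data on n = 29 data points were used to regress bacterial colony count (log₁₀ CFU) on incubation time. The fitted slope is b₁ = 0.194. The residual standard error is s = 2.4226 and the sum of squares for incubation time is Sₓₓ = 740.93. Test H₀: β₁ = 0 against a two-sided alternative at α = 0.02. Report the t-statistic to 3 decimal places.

SE(b₁) = s/√Sₓₓ = 2.4226/√740.93 = 0.0890006.
t = 0.194 / 0.0890006 = 2.180.
df = n − 2 = 27.
Two-sided p ≈ 0.0382, which is ≥ 0.02, so fail to reject H₀.
The data do not give significant evidence of an association between incubation time and bacterial colony count.

t = 2.180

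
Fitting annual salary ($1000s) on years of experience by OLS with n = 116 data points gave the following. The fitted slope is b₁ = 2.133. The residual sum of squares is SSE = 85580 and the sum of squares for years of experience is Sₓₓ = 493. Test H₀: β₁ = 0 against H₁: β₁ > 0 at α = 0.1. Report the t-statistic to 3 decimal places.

MSE = SSE/(n − 2) = 85580/114 = 750.702.
SE(b₁) = √(MSE/Sₓₓ) = √(750.702/493) = 1.23399.
t = 2.133 / 1.23399 = 1.729.
df = n − 2 = 114.
One-sided p ≈ 0.0433, which is < 0.1, so reject H₀.
There is evidence that the true slope on years of experience is positive.

t = 1.729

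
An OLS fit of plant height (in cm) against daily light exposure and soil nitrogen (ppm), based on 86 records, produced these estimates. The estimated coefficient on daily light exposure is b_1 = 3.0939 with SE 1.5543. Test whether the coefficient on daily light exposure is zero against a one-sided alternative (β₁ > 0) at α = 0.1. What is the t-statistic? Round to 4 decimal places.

t = 1.9905

H₀: β₁ = 0 vs H₁: β₁ > 0.
t = (b_1 − β₁⁰)/SE = 3.0939 / 1.5543 = 1.9905.
df = n − k − 1 = 86 − 2 − 1 = 83.
One-sided p ≈ 0.0249, which is < 0.1, so reject H₀.
There is evidence that the true slope on daily light exposure is positive, holding the other predictors fixed.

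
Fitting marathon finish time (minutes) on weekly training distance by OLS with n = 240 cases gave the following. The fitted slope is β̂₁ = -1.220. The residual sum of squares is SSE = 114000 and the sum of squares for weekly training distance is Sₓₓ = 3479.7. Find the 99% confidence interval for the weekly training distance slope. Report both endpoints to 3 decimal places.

(-2.183, -0.257)

MSE = SSE/(n − 2) = 114000/238 = 478.992.
SE(β̂₁) = √(MSE/Sₓₓ) = √(478.992/3479.7) = 0.371016.
df = n − 2 = 238.
t* = t_{0.005, 238} = 2.596644.
Margin = t* × SE = 2.596644 × 0.371016 = 0.96340.
CI: -1.220 ± 0.96340 → (-2.183, -0.257).
With 99% confidence, each one-unit increase in weekly training distance is associated with a change of between -2.183 and -0.257 minutes in marathon finish time.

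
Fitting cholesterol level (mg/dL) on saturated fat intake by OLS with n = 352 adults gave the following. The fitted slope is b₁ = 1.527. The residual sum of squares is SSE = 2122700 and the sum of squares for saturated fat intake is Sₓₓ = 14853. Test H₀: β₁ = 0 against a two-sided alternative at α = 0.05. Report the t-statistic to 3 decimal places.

t = 2.390

MSE = SSE/(n − 2) = 2122700/350 = 6064.86.
SE(b₁) = √(MSE/Sₓₓ) = √(6064.86/14853) = 0.639003.
t = 1.527 / 0.639003 = 2.390.
df = n − 2 = 350.
Two-sided p ≈ 0.0174, which is < 0.05, so reject H₀.
There is evidence that saturated fat intake is associated with cholesterol level.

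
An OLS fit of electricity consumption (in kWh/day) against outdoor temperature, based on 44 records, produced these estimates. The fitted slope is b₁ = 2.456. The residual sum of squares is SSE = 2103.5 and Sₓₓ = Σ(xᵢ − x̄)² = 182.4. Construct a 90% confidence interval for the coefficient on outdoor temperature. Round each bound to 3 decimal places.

(1.575, 3.337)

MSE = SSE/(n − 2) = 2103.5/42 = 50.0833.
SE(b₁) = √(MSE/Sₓₓ) = √(50.0833/182.4) = 0.524004.
df = n − 2 = 42.
t* = t_{0.05, 42} = 1.681952.
Margin = t* × SE = 1.681952 × 0.524004 = 0.88135.
CI: 2.456 ± 0.88135 → (1.575, 3.337).
With 90% confidence, each one-unit increase in outdoor temperature is associated with a change of between 1.575 and 3.337 kWh/day in electricity consumption.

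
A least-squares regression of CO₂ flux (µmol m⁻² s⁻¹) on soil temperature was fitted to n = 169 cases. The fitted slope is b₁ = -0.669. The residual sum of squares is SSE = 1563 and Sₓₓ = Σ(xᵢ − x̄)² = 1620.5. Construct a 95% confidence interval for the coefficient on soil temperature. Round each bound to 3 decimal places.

(-0.819, -0.519)

MSE = SSE/(n − 2) = 1563/167 = 9.35928.
SE(b₁) = √(MSE/Sₓₓ) = √(9.35928/1620.5) = 0.0759971.
df = n − 2 = 167.
t* = t_{0.025, 167} = 1.974271.
Margin = t* × SE = 1.974271 × 0.0759971 = 0.15004.
CI: -0.669 ± 0.15004 → (-0.819, -0.519).
With 95% confidence, each one-unit increase in soil temperature is associated with a change of between -0.819 and -0.519 µmol m⁻² s⁻¹ in CO₂ flux.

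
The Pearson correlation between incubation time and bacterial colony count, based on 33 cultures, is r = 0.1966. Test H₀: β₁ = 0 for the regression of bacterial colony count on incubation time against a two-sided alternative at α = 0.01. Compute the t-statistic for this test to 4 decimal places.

t = 1.1164

t = r·√(n − 2)/√(1 − r²) = 0.1966·√31/√0.961348 = 1.1164.
df = n − 2 = 31.
Two-sided p ≈ 0.2728, which is ≥ 0.01, so fail to reject H₀.
The data do not give significant evidence of a linear association between incubation time and bacterial colony count.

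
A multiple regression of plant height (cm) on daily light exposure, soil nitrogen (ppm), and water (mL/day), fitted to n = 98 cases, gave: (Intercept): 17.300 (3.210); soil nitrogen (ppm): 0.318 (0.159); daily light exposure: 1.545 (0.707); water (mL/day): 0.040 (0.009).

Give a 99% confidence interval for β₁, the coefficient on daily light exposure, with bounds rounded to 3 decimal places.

(-0.314, 3.404)

Read off: b = 1.545, SE = 0.707 for daily light exposure.
df = n − k − 1 = 98 − 3 − 1 = 94.
t* = t_{0.005, 94} = 2.629148.
Margin = t* × SE = 2.629148 × 0.707 = 1.85881.
CI: 1.545 ± 1.85881 → (-0.314, 3.404).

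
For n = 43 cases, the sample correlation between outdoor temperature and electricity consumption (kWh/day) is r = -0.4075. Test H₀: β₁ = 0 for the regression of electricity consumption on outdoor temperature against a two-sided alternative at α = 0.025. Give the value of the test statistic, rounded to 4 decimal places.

t = r·√(n − 2)/√(1 − r²) = -0.4075·√41/√0.833944 = -2.8573.
df = n − 2 = 41.
Two-sided p ≈ 0.0067, which is < 0.025, so reject H₀.
There is evidence of a linear association between outdoor temperature and electricity consumption.

t = -2.8573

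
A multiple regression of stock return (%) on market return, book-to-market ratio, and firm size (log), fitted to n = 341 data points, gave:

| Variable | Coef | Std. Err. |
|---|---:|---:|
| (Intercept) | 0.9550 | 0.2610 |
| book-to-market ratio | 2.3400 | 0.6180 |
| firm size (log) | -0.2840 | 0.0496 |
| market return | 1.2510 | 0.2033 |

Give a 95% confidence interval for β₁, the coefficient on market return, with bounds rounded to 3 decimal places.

Read off: b = 1.2510, SE = 0.2033 for market return.
df = n − k − 1 = 341 − 3 − 1 = 337.
t* = t_{0.025, 337} = 1.967028.
Margin = t* × SE = 1.967028 × 0.2033 = 0.39990.
CI: 1.2510 ± 0.39990 → (0.851, 1.651).

(0.851, 1.651)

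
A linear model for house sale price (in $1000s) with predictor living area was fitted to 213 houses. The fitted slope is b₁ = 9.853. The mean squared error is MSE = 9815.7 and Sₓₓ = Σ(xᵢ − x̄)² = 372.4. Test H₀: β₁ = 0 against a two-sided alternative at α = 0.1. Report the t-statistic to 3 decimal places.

t = 1.919

SE(b₁) = √(MSE/Sₓₓ) = √(9815.7/372.4) = 5.134.
t = 9.853 / 5.134 = 1.919.
df = n − 2 = 211.
Two-sided p ≈ 0.0563, which is < 0.1, so reject H₀.
There is evidence that living area is associated with house sale price.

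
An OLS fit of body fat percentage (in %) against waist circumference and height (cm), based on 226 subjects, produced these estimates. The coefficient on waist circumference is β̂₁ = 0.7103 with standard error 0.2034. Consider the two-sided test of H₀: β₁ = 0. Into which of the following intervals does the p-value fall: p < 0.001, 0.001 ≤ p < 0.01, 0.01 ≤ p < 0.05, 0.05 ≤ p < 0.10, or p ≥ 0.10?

t = 0.7103 / 0.2034 = 3.492.
df = n − k − 1 = 226 − 2 − 1 = 223.
Two-sided p = 2·P(T_{223} > |t|) ≈ 0.0006.
So p < 0.001.

p < 0.001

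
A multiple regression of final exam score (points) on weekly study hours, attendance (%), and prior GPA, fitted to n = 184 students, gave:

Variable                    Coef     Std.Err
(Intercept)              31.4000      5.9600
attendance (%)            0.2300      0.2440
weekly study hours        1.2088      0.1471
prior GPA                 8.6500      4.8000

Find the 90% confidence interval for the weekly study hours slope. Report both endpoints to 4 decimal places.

Read off: b = 1.2088, SE = 0.1471 for weekly study hours.
df = n − k − 1 = 184 − 3 − 1 = 180.
t* = t_{0.05, 180} = 1.653363.
Margin = t* × SE = 1.653363 × 0.1471 = 0.243210.
CI: 1.2088 ± 0.243210 → (0.9656, 1.4520).

(0.9656, 1.4520)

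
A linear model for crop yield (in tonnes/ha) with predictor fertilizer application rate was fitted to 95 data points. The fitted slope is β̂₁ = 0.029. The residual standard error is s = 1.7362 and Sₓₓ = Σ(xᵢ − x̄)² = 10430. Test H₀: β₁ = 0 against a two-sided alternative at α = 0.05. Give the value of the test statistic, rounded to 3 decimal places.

SE(β̂₁) = s/√Sₓₓ = 1.7362/√10430 = 0.0170003.
t = 0.029 / 0.0170003 = 1.706.
df = n − 2 = 93.
Two-sided p ≈ 0.0914, which is ≥ 0.05, so fail to reject H₀.
The data do not give significant evidence of an association between fertilizer application rate and crop yield.

t = 1.706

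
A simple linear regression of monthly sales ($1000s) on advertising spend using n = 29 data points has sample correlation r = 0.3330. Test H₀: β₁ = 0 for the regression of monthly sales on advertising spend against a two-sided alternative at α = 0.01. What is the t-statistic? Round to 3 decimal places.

t = 1.835

t = r·√(n − 2)/√(1 − r²) = 0.3330·√27/√0.889111 = 1.835.
df = n − 2 = 27.
Two-sided p ≈ 0.0775, which is ≥ 0.01, so fail to reject H₀.
The data do not give significant evidence of a linear association between advertising spend and monthly sales.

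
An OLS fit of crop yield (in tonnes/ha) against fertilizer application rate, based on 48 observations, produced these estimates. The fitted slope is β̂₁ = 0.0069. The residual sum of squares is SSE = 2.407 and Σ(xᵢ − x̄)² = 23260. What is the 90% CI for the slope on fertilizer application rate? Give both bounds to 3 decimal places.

MSE = SSE/(n − 2) = 2.407/46 = 0.0523261.
SE(β̂₁) = √(MSE/Sₓₓ) = √(0.0523261/23260) = 0.00149987.
df = n − 2 = 46.
t* = t_{0.05, 46} = 1.67866.
Margin = t* × SE = 1.67866 × 0.00149987 = 0.00252.
CI: 0.0069 ± 0.00252 → (0.004, 0.009).
With 90% confidence, each one-unit increase in fertilizer application rate is associated with a change of between 0.004 and 0.009 tonnes/ha in crop yield.

(0.004, 0.009)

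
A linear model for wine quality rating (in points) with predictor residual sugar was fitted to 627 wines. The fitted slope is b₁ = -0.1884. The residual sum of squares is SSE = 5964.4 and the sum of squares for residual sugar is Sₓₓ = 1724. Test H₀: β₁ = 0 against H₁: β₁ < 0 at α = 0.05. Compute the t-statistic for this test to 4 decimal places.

t = -2.5322

MSE = SSE/(n − 2) = 5964.4/625 = 9.54304.
SE(b₁) = √(MSE/Sₓₓ) = √(9.54304/1724) = 0.0744003.
t = -0.1884 / 0.0744003 = -2.5322.
df = n − 2 = 625.
One-sided p ≈ 0.0058, which is < 0.05, so reject H₀.
There is evidence that the true slope on residual sugar is negative.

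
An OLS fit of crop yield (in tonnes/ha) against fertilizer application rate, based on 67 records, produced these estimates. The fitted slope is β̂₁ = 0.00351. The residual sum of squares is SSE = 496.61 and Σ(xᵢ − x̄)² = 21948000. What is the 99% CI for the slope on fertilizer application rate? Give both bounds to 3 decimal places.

MSE = SSE/(n − 2) = 496.61/65 = 7.64015.
SE(β̂₁) = √(MSE/Sₓₓ) = √(7.64015/21948000) = 0.000590002.
df = n − 2 = 65.
t* = t_{0.005, 65} = 2.653604.
Margin = t* × SE = 2.653604 × 0.000590002 = 0.00157.
CI: 0.00351 ± 0.00157 → (0.002, 0.005).
With 99% confidence, each one-unit increase in fertilizer application rate is associated with a change of between 0.002 and 0.005 tonnes/ha in crop yield.

(0.002, 0.005)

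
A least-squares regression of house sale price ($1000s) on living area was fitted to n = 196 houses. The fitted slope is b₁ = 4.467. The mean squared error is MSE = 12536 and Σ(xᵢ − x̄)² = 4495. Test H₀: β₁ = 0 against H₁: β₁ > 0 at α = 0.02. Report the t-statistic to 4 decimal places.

t = 2.6749

SE(b₁) = √(MSE/Sₓₓ) = √(12536/4495) = 1.66999.
t = 4.467 / 1.66999 = 2.6749.
df = n − 2 = 194.
One-sided p ≈ 0.0041, which is < 0.02, so reject H₀.
There is evidence that the true slope on living area is positive.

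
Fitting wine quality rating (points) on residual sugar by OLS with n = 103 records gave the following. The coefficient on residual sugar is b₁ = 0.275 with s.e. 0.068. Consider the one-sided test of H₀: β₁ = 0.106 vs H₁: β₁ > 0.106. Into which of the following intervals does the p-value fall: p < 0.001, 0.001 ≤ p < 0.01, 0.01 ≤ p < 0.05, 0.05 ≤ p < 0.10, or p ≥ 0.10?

0.001 ≤ p < 0.01

t = (0.275 − 0.106) / 0.068 = 2.485.
df = n − 2 = 103 − 2 = 101.
One-sided p = P(T_{101} > t) ≈ 0.0073.
So 0.001 ≤ p < 0.01.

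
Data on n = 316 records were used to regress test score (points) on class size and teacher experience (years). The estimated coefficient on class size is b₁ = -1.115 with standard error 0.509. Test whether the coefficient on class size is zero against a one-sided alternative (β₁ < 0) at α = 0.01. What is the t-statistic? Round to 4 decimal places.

t = -2.1906

H₀: β₁ = 0 vs H₁: β₁ < 0.
t = (b₁ − β₁⁰)/SE = -1.115 / 0.509 = -2.1906.
df = n − k − 1 = 316 − 2 − 1 = 313.
One-sided p ≈ 0.0146, which is ≥ 0.01, so fail to reject H₀.
The data do not give significant evidence that the true slope on class size is negative, holding the other predictors fixed.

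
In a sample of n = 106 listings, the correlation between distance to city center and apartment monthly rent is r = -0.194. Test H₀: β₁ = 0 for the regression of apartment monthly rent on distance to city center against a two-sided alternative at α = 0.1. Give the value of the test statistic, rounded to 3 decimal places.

t = -2.017

t = r·√(n − 2)/√(1 − r²) = -0.194·√104/√0.962364 = -2.017.
df = n − 2 = 104.
Two-sided p ≈ 0.0463, which is < 0.1, so reject H₀.
There is evidence of a linear association between distance to city center and apartment monthly rent.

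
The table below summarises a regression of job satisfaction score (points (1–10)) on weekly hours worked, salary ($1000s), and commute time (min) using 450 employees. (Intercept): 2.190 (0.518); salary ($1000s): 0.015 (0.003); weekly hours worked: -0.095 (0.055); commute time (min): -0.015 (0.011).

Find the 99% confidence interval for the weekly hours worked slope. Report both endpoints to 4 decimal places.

(-0.2373, 0.0473)

Read off: b = -0.095, SE = 0.055 for weekly hours worked.
df = n − k − 1 = 450 − 3 − 1 = 446.
t* = t_{0.005, 446} = 2.586898.
Margin = t* × SE = 2.586898 × 0.055 = 0.142279.
CI: -0.095 ± 0.142279 → (-0.2373, 0.0473).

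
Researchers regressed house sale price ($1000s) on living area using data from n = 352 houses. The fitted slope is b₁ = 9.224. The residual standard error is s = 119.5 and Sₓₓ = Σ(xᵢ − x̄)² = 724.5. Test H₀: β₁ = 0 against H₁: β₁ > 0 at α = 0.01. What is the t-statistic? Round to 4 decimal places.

SE(b₁) = s/√Sₓₓ = 119.5/√724.5 = 4.43965.
t = 9.224 / 4.43965 = 2.0776.
df = n − 2 = 350.
One-sided p ≈ 0.0192, which is ≥ 0.01, so fail to reject H₀.
The data do not give significant evidence that the true slope on living area is positive.

t = 2.0776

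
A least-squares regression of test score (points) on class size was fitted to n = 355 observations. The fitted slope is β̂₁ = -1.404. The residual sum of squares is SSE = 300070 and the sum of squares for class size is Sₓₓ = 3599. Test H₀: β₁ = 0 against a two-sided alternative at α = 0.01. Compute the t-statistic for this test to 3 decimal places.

MSE = SSE/(n − 2) = 300070/353 = 850.057.
SE(β̂₁) = √(MSE/Sₓₓ) = √(850.057/3599) = 0.485996.
t = -1.404 / 0.485996 = -2.889.
df = n − 2 = 353.
Two-sided p ≈ 0.0041, which is < 0.01, so reject H₀.
There is evidence that class size is associated with test score.

t = -2.889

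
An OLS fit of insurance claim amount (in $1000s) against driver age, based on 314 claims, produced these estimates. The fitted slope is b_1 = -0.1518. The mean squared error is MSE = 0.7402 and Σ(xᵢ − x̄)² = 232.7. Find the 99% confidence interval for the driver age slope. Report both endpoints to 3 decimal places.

(-0.298, -0.006)

SE(b_1) = √(MSE/Sₓₓ) = √(0.7402/232.7) = 0.0563996.
df = n − 2 = 312.
t* = t_{0.005, 312} = 2.591679.
Margin = t* × SE = 2.591679 × 0.0563996 = 0.14617.
CI: -0.1518 ± 0.14617 → (-0.298, -0.006).
With 99% confidence, each one-unit increase in driver age is associated with a change of between -0.298 and -0.006 $1000s in insurance claim amount.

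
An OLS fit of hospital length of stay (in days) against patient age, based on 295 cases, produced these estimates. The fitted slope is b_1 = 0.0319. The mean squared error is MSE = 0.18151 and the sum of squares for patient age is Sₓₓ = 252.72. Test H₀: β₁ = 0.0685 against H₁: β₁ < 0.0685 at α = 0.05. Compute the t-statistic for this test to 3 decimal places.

SE(b_1) = √(MSE/Sₓₓ) = √(0.18151/252.72) = 0.0267997.
t = (0.0319 − 0.0685) / 0.0267997 = -1.366.
df = n − 2 = 293.
One-sided p ≈ 0.0865, which is ≥ 0.05, so fail to reject H₀.
The data do not give significant evidence that the true slope on patient age is below 0.0685 days per unit.

t = -1.366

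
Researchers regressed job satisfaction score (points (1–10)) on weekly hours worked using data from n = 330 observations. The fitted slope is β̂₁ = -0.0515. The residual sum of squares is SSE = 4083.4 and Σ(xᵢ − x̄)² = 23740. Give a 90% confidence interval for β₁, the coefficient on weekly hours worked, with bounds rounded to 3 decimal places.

(-0.089, -0.014)

MSE = SSE/(n − 2) = 4083.4/328 = 12.4494.
SE(β̂₁) = √(MSE/Sₓₓ) = √(12.4494/23740) = 0.0228999.
df = n − 2 = 328.
t* = t_{0.05, 328} = 1.649512.
Margin = t* × SE = 1.649512 × 0.0228999 = 0.03777.
CI: -0.0515 ± 0.03777 → (-0.089, -0.014).
With 90% confidence, each one-unit increase in weekly hours worked is associated with a change of between -0.089 and -0.014 points (1–10) in job satisfaction score.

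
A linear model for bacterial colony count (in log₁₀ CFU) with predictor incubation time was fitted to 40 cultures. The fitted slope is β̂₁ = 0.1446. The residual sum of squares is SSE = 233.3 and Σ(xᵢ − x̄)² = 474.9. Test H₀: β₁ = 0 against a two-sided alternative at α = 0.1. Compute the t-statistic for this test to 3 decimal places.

t = 1.272

MSE = SSE/(n − 2) = 233.3/38 = 6.13947.
SE(β̂₁) = √(MSE/Sₓₓ) = √(6.13947/474.9) = 0.113701.
t = 0.1446 / 0.113701 = 1.272.
df = n − 2 = 38.
Two-sided p ≈ 0.2112, which is ≥ 0.1, so fail to reject H₀.
The data do not give significant evidence of an association between incubation time and bacterial colony count.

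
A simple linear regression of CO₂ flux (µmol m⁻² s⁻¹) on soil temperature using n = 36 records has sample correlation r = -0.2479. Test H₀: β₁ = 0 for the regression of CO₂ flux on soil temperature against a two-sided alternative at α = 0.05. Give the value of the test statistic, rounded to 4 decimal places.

t = -1.4921

t = r·√(n − 2)/√(1 − r²) = -0.2479·√34/√0.938546 = -1.4921.
df = n − 2 = 34.
Two-sided p ≈ 0.1449, which is ≥ 0.05, so fail to reject H₀.
The data do not give significant evidence of a linear association between soil temperature and CO₂ flux.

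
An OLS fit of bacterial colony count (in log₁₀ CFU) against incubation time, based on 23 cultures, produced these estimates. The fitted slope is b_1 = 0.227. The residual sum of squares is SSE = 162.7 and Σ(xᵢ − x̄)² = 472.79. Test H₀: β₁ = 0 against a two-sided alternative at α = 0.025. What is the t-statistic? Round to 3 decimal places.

t = 1.773

MSE = SSE/(n − 2) = 162.7/21 = 7.74762.
SE(b_1) = √(MSE/Sₓₓ) = √(7.74762/472.79) = 0.128012.
t = 0.227 / 0.128012 = 1.773.
df = n − 2 = 21.
Two-sided p ≈ 0.0907, which is ≥ 0.025, so fail to reject H₀.
The data do not give significant evidence of an association between incubation time and bacterial colony count.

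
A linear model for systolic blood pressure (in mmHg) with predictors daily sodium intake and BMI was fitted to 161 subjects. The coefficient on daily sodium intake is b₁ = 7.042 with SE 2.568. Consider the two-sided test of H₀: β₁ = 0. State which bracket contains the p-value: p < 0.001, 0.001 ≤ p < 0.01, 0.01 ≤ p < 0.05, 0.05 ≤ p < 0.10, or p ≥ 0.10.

t = 7.042 / 2.568 = 2.742.
df = n − k − 1 = 161 − 2 − 1 = 158.
Two-sided p = 2·P(T_{158} > |t|) ≈ 0.0068.
So 0.001 ≤ p < 0.01.

0.001 ≤ p < 0.01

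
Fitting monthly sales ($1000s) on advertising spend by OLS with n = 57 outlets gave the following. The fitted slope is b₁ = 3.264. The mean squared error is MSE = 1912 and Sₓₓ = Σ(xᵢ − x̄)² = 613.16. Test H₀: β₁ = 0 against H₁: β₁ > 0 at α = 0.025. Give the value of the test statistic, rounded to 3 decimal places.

SE(b₁) = √(MSE/Sₓₓ) = √(1912/613.16) = 1.76586.
t = 3.264 / 1.76586 = 1.848.
df = n − 2 = 55.
One-sided p ≈ 0.0350, which is ≥ 0.025, so fail to reject H₀.
The data do not give significant evidence that the true slope on advertising spend is positive.

t = 1.848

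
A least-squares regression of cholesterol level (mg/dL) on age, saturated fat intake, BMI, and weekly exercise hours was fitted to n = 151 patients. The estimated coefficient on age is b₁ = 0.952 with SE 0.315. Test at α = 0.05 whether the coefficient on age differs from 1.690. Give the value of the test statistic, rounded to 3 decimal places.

t = -2.343

H₀: β₁ = 1.690 vs H₁: β₁ ≠ 1.690.
t = (b₁ − β₁⁰)/SE = (0.952 − 1.690) / 0.315 = -2.343.
df = n − k − 1 = 151 − 4 − 1 = 146.
Two-sided p ≈ 0.0205, which is < 0.05, so reject H₀.
There is evidence that the true slope on age differs from 1.690 mg/dL per unit, holding the other predictors fixed.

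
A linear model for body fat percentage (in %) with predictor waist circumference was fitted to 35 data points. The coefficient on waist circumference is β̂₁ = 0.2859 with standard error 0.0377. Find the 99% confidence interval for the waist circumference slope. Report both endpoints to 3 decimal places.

(0.183, 0.389)

df = n − 2 = 35 − 2 = 33.
t* = t_{0.005, 33} = 2.733277.
Margin = t* × SE = 2.733277 × 0.0377 = 0.10304.
CI: 0.2859 ± 0.10304 → (0.183, 0.389).
With 99% confidence, each one-unit increase in waist circumference is associated with a change of between 0.183 and 0.389 % in body fat percentage.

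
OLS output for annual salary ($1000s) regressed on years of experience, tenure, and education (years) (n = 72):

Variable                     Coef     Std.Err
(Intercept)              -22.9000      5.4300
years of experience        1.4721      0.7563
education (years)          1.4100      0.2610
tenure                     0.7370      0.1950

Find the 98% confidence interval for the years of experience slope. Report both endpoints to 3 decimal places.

(-0.330, 3.274)

Read off: b = 1.4721, SE = 0.7563 for years of experience.
df = n − k − 1 = 72 − 3 − 1 = 68.
t* = t_{0.01, 68} = 2.382446.
Margin = t* × SE = 2.382446 × 0.7563 = 1.80184.
CI: 1.4721 ± 1.80184 → (-0.330, 3.274).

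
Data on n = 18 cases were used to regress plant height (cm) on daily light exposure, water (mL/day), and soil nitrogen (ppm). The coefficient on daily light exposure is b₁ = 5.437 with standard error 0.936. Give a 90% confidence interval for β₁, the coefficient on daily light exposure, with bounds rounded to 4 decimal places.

df = n − k − 1 = 18 − 3 − 1 = 14.
t* = t_{0.05, 14} = 1.76131.
Margin = t* × SE = 1.76131 × 0.936 = 1.648586.
CI: 5.437 ± 1.648586 → (3.7884, 7.0856).
With 90% confidence, each one-unit increase in daily light exposure is associated with a change of between 3.7884 and 7.0856 cm in plant height, holding the other predictors fixed.

(3.7884, 7.0856)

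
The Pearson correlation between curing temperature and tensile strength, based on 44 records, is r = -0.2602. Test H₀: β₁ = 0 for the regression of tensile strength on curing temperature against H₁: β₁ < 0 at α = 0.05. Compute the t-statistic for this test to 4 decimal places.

t = -1.7464

t = r·√(n − 2)/√(1 − r²) = -0.2602·√42/√0.932296 = -1.7464.
df = n − 2 = 42.
One-sided p ≈ 0.0440, which is < 0.05, so reject H₀.
There is evidence of a linear association between curing temperature and tensile strength.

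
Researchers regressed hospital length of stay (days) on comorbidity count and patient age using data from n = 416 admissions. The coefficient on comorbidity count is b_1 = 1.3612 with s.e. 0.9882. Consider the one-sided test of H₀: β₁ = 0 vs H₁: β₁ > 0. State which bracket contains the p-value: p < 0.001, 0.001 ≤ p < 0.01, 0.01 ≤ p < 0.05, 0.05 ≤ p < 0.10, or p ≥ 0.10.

0.05 ≤ p < 0.10

t = 1.3612 / 0.9882 = 1.377.
df = n − k − 1 = 416 − 2 − 1 = 413.
One-sided p = P(T_{413} > t) ≈ 0.0846.
So 0.05 ≤ p < 0.10.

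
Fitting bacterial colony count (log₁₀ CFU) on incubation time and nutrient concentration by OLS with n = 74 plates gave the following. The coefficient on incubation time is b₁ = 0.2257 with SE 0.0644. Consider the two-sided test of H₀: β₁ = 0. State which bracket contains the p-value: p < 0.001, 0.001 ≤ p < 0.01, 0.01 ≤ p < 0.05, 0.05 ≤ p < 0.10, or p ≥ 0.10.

p < 0.001

t = 0.2257 / 0.0644 = 3.505.
df = n − k − 1 = 74 − 2 − 1 = 71.
Two-sided p = 2·P(T_{71} > |t|) ≈ 0.0008.
So p < 0.001.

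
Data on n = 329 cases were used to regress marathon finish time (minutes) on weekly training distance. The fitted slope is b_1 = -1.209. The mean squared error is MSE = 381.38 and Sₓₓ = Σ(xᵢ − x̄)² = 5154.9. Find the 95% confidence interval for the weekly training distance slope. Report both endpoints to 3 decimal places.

SE(b_1) = √(MSE/Sₓₓ) = √(381.38/5154.9) = 0.272.
df = n − 2 = 327.
t* = t_{0.025, 327} = 1.967245.
Margin = t* × SE = 1.967245 × 0.272 = 0.53509.
CI: -1.209 ± 0.53509 → (-1.744, -0.674).
With 95% confidence, each one-unit increase in weekly training distance is associated with a change of between -1.744 and -0.674 minutes in marathon finish time.

(-1.744, -0.674)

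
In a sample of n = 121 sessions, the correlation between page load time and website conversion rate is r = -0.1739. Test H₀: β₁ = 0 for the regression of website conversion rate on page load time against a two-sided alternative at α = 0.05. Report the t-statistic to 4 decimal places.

t = -1.9264

t = r·√(n − 2)/√(1 − r²) = -0.1739·√119/√0.969759 = -1.9264.
df = n − 2 = 119.
Two-sided p ≈ 0.0564, which is ≥ 0.05, so fail to reject H₀.
The data do not give significant evidence of a linear association between page load time and website conversion rate.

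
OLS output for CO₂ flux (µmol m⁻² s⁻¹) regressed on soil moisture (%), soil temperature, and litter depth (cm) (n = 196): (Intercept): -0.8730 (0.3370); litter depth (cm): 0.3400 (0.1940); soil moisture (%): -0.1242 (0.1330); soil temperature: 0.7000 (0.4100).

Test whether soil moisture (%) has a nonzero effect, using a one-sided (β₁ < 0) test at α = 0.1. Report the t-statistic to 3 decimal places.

Read off: b = -0.1242, SE = 0.1330 for soil moisture (%).
H₀: β₁ = 0 vs H₁: β₁ < 0.
t = -0.1242 / 0.1330 = -0.934.
df = n − k − 1 = 196 − 3 − 1 = 192.
One-sided p ≈ 0.1758, which is ≥ 0.1, so fail to reject H₀.
The data do not give significant evidence that the true slope on soil moisture (%) is negative, holding the other predictors fixed.

t = -0.934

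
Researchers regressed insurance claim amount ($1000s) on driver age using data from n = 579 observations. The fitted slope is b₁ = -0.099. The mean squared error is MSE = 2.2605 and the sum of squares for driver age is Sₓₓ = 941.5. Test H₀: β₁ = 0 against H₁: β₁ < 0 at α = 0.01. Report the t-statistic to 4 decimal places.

SE(b₁) = √(MSE/Sₓₓ) = √(2.2605/941.5) = 0.0489996.
t = -0.099 / 0.0489996 = -2.0204.
df = n − 2 = 577.
One-sided p ≈ 0.0219, which is ≥ 0.01, so fail to reject H₀.
The data do not give significant evidence that the true slope on driver age is negative.

t = -2.0204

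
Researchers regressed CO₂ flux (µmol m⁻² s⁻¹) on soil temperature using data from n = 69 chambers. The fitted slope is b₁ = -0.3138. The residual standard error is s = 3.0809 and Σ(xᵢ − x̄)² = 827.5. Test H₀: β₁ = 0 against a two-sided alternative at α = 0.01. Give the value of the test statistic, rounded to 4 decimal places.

t = -2.9299

SE(b₁) = s/√Sₓₓ = 3.0809/√827.5 = 0.107101.
t = -0.3138 / 0.107101 = -2.9299.
df = n − 2 = 67.
Two-sided p ≈ 0.0046, which is < 0.01, so reject H₀.
There is evidence that soil temperature is associated with CO₂ flux.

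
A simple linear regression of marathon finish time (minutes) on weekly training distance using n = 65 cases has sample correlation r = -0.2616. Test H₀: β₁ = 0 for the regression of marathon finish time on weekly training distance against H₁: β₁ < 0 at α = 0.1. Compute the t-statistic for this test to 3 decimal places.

t = r·√(n − 2)/√(1 − r²) = -0.2616·√63/√0.931565 = -2.151.
df = n − 2 = 63.
One-sided p ≈ 0.0176, which is < 0.1, so reject H₀.
There is evidence of a linear association between weekly training distance and marathon finish time.

t = -2.151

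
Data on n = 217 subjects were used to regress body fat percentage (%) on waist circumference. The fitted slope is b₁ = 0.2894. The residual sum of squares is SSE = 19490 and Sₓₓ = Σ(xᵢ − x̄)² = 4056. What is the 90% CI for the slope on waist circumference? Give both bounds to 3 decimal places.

(0.042, 0.536)

MSE = SSE/(n − 2) = 19490/215 = 90.6512.
SE(b₁) = √(MSE/Sₓₓ) = √(90.6512/4056) = 0.149499.
df = n − 2 = 215.
t* = t_{0.05, 215} = 1.651972.
Margin = t* × SE = 1.651972 × 0.149499 = 0.24697.
CI: 0.2894 ± 0.24697 → (0.042, 0.536).
With 90% confidence, each one-unit increase in waist circumference is associated with a change of between 0.042 and 0.536 % in body fat percentage.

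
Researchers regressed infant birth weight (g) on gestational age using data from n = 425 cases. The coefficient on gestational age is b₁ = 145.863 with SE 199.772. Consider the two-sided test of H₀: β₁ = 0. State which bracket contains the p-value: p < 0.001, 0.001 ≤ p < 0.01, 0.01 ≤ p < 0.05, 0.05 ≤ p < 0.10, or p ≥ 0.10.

t = 145.863 / 199.772 = 0.730.
df = n − 2 = 425 − 2 = 423.
Two-sided p = 2·P(T_{423} > |t|) ≈ 0.4657.
So p ≥ 0.10.

p ≥ 0.10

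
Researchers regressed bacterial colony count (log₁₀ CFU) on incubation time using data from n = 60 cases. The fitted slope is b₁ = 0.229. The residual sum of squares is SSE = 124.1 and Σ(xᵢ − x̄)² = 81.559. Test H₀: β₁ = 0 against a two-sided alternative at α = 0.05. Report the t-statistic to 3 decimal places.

t = 1.414

MSE = SSE/(n − 2) = 124.1/58 = 2.13966.
SE(b₁) = √(MSE/Sₓₓ) = √(2.13966/81.559) = 0.161971.
t = 0.229 / 0.161971 = 1.414.
df = n − 2 = 58.
Two-sided p ≈ 0.1628, which is ≥ 0.05, so fail to reject H₀.
The data do not give significant evidence of an association between incubation time and bacterial colony count.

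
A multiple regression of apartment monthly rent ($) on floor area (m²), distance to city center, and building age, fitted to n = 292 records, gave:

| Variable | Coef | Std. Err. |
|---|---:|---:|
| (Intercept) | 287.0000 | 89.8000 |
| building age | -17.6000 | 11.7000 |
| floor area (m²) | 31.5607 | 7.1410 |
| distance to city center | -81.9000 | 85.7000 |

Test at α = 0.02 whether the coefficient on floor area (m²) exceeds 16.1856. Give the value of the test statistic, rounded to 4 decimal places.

t = 2.1531

Read off: b = 31.5607, SE = 7.1410 for floor area (m²).
H₀: β₁ = 16.1856 vs H₁: β₁ > 16.1856.
t = (31.5607 − 16.1856) / 7.1410 = 2.1531.
df = n − k − 1 = 292 − 3 − 1 = 288.
One-sided p ≈ 0.0161, which is < 0.02, so reject H₀.
There is evidence that the true slope on floor area (m²) exceeds 16.1856 $ per unit, holding the other predictors fixed.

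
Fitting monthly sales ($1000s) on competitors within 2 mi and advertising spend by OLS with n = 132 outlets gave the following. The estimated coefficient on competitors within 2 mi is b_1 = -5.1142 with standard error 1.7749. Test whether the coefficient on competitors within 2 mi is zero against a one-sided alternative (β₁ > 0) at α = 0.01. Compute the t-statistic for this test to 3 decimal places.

t = -2.881

H₀: β₁ = 0 vs H₁: β₁ > 0.
t = (b_1 − β₁⁰)/SE = -5.1142 / 1.7749 = -2.881.
df = n − k − 1 = 132 − 2 − 1 = 129.
One-sided p ≈ 0.9977, which is ≥ 0.01, so fail to reject H₀.
The data do not give significant evidence that the true slope on competitors within 2 mi is positive, holding the other predictors fixed.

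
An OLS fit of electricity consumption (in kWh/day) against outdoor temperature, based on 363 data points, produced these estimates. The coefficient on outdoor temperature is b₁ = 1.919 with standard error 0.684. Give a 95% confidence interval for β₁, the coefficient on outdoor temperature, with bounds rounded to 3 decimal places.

(0.574, 3.264)

df = n − 2 = 363 − 2 = 361.
t* = t_{0.025, 361} = 1.966557.
Margin = t* × SE = 1.966557 × 0.684 = 1.34513.
CI: 1.919 ± 1.34513 → (0.574, 3.264).
With 95% confidence, each one-unit increase in outdoor temperature is associated with a change of between 0.574 and 3.264 kWh/day in electricity consumption.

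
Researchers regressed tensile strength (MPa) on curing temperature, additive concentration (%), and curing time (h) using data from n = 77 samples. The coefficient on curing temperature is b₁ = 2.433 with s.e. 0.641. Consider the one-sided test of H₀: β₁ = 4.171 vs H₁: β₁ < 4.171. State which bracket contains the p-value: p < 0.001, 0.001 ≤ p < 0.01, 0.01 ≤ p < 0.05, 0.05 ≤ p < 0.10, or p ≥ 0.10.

0.001 ≤ p < 0.01

t = (2.433 − 4.171) / 0.641 = -2.711.
df = n − k − 1 = 77 − 3 − 1 = 73.
One-sided p = P(T_{73} < t) ≈ 0.0042.
So 0.001 ≤ p < 0.01.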